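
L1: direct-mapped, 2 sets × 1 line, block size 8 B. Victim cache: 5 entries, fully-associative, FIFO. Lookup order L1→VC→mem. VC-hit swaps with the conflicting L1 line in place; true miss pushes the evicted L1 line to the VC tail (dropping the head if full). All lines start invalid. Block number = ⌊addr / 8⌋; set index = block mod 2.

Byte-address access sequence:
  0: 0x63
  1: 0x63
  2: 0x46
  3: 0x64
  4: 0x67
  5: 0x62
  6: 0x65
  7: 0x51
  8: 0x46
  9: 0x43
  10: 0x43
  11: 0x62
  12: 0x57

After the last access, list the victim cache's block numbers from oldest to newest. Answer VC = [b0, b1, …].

VC = [12, 8]

#0 0x63→b12/s0 MISS; vc=[]
#1 0x63→b12/s0 L1-HIT; vc=[]
#2 0x46→b8/s0 MISS; vc=[12]
#3 0x64→b12/s0 VC-HIT; vc=[8]
#4 0x67→b12/s0 L1-HIT; vc=[8]
#5 0x62→b12/s0 L1-HIT; vc=[8]
#6 0x65→b12/s0 L1-HIT; vc=[8]
#7 0x51→b10/s0 MISS; vc=[8,12]
#8 0x46→b8/s0 VC-HIT; vc=[10,12]
#9 0x43→b8/s0 L1-HIT; vc=[10,12]
#10 0x43→b8/s0 L1-HIT; vc=[10,12]
#11 0x62→b12/s0 VC-HIT; vc=[10,8]
#12 0x57→b10/s0 VC-HIT; vc=[12,8]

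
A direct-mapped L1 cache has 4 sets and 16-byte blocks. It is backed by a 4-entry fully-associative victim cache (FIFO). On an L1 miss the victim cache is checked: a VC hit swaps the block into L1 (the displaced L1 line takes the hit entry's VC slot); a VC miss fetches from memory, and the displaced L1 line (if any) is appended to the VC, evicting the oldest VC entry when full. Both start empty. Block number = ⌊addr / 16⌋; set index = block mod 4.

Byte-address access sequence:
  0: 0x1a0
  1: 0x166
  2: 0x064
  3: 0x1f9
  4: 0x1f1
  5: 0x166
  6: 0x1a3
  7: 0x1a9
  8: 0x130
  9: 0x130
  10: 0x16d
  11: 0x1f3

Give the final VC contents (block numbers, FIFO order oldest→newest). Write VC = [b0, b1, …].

  [0] addr=0x1a0 blk=26 s=2: MISS | VC []
  [1] addr=0x166 blk=22 s=2: MISS | VC [26]
  [2] addr=0x64 blk=6 s=2: MISS | VC [26, 22]
  [3] addr=0x1f9 blk=31 s=3: MISS | VC [26, 22]
  [4] addr=0x1f1 blk=31 s=3: L1-HIT | VC [26, 22]
  [5] addr=0x166 blk=22 s=2: VC-HIT | VC [26, 6]
  [6] addr=0x1a3 blk=26 s=2: VC-HIT | VC [22, 6]
  [7] addr=0x1a9 blk=26 s=2: L1-HIT | VC [22, 6]
  [8] addr=0x130 blk=19 s=3: MISS | VC [22, 6, 31]
  [9] addr=0x130 blk=19 s=3: L1-HIT | VC [22, 6, 31]
  [10] addr=0x16d blk=22 s=2: VC-HIT | VC [26, 6, 31]
  [11] addr=0x1f3 blk=31 s=3: VC-HIT | VC [26, 6, 19]

VC = [26, 6, 19]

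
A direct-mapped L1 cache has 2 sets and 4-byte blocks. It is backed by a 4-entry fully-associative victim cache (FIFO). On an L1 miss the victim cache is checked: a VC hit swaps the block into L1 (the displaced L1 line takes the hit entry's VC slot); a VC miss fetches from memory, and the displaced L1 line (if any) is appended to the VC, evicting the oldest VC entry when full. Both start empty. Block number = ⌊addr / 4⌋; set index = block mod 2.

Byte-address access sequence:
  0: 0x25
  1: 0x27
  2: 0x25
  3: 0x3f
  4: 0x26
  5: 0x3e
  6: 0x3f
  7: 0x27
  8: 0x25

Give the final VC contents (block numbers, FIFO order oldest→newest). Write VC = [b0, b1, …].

#0 0x25→b9/s1 MISS; vc=[]
#1 0x27→b9/s1 L1-HIT; vc=[]
#2 0x25→b9/s1 L1-HIT; vc=[]
#3 0x3f→b15/s1 MISS; vc=[9]
#4 0x26→b9/s1 VC-HIT; vc=[15]
#5 0x3e→b15/s1 VC-HIT; vc=[9]
#6 0x3f→b15/s1 L1-HIT; vc=[9]
#7 0x27→b9/s1 VC-HIT; vc=[15]
#8 0x25→b9/s1 L1-HIT; vc=[15]

VC = [15]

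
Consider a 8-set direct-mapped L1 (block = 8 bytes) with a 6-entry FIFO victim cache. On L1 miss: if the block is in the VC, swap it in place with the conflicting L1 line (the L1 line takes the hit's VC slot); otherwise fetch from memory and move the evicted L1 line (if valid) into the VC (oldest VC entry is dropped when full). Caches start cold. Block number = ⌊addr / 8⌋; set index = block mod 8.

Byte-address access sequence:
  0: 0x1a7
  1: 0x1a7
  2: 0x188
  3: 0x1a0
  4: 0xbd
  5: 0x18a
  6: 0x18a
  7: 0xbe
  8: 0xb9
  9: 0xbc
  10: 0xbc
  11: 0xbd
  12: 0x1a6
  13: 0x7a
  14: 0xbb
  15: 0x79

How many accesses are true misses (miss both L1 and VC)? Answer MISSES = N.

  [0] addr=0x1a7 blk=52 s=4: MISS | VC []
  [1] addr=0x1a7 blk=52 s=4: L1-HIT | VC []
  [2] addr=0x188 blk=49 s=1: MISS | VC []
  [3] addr=0x1a0 blk=52 s=4: L1-HIT | VC []
  [4] addr=0xbd blk=23 s=7: MISS | VC []
  [5] addr=0x18a blk=49 s=1: L1-HIT | VC []
  [6] addr=0x18a blk=49 s=1: L1-HIT | VC []
  [7] addr=0xbe blk=23 s=7: L1-HIT | VC []
  [8] addr=0xb9 blk=23 s=7: L1-HIT | VC []
  [9] addr=0xbc blk=23 s=7: L1-HIT | VC []
  [10] addr=0xbc blk=23 s=7: L1-HIT | VC []
  [11] addr=0xbd blk=23 s=7: L1-HIT | VC []
  [12] addr=0x1a6 blk=52 s=4: L1-HIT | VC []
  [13] addr=0x7a blk=15 s=7: MISS | VC [23]
  [14] addr=0xbb blk=23 s=7: VC-HIT | VC [15]
  [15] addr=0x79 blk=15 s=7: VC-HIT | VC [23]

MISSES = 4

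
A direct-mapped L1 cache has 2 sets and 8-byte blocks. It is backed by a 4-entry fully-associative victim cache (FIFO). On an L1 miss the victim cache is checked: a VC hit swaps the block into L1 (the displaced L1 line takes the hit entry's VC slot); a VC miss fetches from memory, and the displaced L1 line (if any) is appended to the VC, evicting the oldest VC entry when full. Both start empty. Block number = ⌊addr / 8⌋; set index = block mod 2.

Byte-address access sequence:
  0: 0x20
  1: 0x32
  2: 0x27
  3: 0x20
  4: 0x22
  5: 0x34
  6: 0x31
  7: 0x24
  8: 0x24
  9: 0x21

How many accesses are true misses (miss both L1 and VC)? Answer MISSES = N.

MISSES = 2

#0 0x20→b4/s0 MISS; vc=[]
#1 0x32→b6/s0 MISS; vc=[4]
#2 0x27→b4/s0 VC-HIT; vc=[6]
#3 0x20→b4/s0 L1-HIT; vc=[6]
#4 0x22→b4/s0 L1-HIT; vc=[6]
#5 0x34→b6/s0 VC-HIT; vc=[4]
#6 0x31→b6/s0 L1-HIT; vc=[4]
#7 0x24→b4/s0 VC-HIT; vc=[6]
#8 0x24→b4/s0 L1-HIT; vc=[6]
#9 0x21→b4/s0 L1-HIT; vc=[6]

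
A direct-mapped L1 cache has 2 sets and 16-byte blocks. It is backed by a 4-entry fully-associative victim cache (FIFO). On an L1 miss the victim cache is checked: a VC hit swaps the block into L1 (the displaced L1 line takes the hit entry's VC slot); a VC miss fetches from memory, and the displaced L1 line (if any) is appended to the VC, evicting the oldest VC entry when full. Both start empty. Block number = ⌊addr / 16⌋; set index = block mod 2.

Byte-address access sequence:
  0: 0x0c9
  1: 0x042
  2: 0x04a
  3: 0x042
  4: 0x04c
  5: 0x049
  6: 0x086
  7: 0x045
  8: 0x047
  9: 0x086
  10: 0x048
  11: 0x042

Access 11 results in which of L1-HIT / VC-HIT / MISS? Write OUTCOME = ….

OUTCOME = L1-HIT

  [0] addr=0xc9 blk=12 s=0: MISS | VC []
  [1] addr=0x42 blk=4 s=0: MISS | VC [12]
  [2] addr=0x4a blk=4 s=0: L1-HIT | VC [12]
  [3] addr=0x42 blk=4 s=0: L1-HIT | VC [12]
  [4] addr=0x4c blk=4 s=0: L1-HIT | VC [12]
  [5] addr=0x49 blk=4 s=0: L1-HIT | VC [12]
  [6] addr=0x86 blk=8 s=0: MISS | VC [12, 4]
  [7] addr=0x45 blk=4 s=0: VC-HIT | VC [12, 8]
  [8] addr=0x47 blk=4 s=0: L1-HIT | VC [12, 8]
  [9] addr=0x86 blk=8 s=0: VC-HIT | VC [12, 4]
  [10] addr=0x48 blk=4 s=0: VC-HIT | VC [12, 8]
  [11] addr=0x42 blk=4 s=0: L1-HIT | VC [12, 8]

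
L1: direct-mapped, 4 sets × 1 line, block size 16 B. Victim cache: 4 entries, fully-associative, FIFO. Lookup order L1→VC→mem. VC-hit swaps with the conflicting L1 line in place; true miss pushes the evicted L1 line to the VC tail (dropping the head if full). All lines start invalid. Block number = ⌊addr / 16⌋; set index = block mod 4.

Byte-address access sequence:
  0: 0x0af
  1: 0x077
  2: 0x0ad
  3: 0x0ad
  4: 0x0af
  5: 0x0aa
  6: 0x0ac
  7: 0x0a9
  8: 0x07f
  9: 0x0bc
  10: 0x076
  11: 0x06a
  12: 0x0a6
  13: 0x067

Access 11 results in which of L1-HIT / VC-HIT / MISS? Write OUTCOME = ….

0: 0xaf (blk 10, set 2) → MISS  vc=[]
1: 0x77 (blk 7, set 3) → MISS  vc=[]
2: 0xad (blk 10, set 2) → L1-HIT  vc=[]
3: 0xad (blk 10, set 2) → L1-HIT  vc=[]
4: 0xaf (blk 10, set 2) → L1-HIT  vc=[]
5: 0xaa (blk 10, set 2) → L1-HIT  vc=[]
6: 0xac (blk 10, set 2) → L1-HIT  vc=[]
7: 0xa9 (blk 10, set 2) → L1-HIT  vc=[]
8: 0x7f (blk 7, set 3) → L1-HIT  vc=[]
9: 0xbc (blk 11, set 3) → MISS  vc=[7]
10: 0x76 (blk 7, set 3) → VC-HIT  vc=[11]
11: 0x6a (blk 6, set 2) → MISS  vc=[11, 10]
12: 0xa6 (blk 10, set 2) → VC-HIT  vc=[11, 6]
13: 0x67 (blk 6, set 2) → VC-HIT  vc=[11, 10]

OUTCOME = MISS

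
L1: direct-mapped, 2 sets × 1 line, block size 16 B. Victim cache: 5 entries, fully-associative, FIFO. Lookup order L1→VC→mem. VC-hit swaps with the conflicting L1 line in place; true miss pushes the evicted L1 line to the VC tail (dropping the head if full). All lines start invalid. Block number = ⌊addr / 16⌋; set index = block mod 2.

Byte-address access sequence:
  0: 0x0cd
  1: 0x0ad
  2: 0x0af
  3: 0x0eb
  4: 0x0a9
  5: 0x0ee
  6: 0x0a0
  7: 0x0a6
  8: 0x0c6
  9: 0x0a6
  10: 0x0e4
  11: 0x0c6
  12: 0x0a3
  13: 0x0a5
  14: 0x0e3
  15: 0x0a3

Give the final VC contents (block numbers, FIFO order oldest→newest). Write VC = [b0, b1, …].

VC = [14, 12]

0: 0xcd (blk 12, set 0) → MISS  vc=[]
1: 0xad (blk 10, set 0) → MISS  vc=[12]
2: 0xaf (blk 10, set 0) → L1-HIT  vc=[12]
3: 0xeb (blk 14, set 0) → MISS  vc=[12, 10]
4: 0xa9 (blk 10, set 0) → VC-HIT  vc=[12, 14]
5: 0xee (blk 14, set 0) → VC-HIT  vc=[12, 10]
6: 0xa0 (blk 10, set 0) → VC-HIT  vc=[12, 14]
7: 0xa6 (blk 10, set 0) → L1-HIT  vc=[12, 14]
8: 0xc6 (blk 12, set 0) → VC-HIT  vc=[10, 14]
9: 0xa6 (blk 10, set 0) → VC-HIT  vc=[12, 14]
10: 0xe4 (blk 14, set 0) → VC-HIT  vc=[12, 10]
11: 0xc6 (blk 12, set 0) → VC-HIT  vc=[14, 10]
12: 0xa3 (blk 10, set 0) → VC-HIT  vc=[14, 12]
13: 0xa5 (blk 10, set 0) → L1-HIT  vc=[14, 12]
14: 0xe3 (blk 14, set 0) → VC-HIT  vc=[10, 12]
15: 0xa3 (blk 10, set 0) → VC-HIT  vc=[14, 12]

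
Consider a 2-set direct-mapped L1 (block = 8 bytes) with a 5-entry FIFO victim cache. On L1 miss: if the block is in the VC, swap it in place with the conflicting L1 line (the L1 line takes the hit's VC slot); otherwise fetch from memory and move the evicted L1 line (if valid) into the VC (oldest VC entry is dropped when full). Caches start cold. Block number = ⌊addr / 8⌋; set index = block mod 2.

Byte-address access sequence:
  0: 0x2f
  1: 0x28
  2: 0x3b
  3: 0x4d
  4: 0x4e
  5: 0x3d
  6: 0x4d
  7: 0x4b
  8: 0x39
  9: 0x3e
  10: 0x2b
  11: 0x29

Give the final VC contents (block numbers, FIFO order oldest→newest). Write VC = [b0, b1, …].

  [0] addr=0x2f blk=5 s=1: MISS | VC []
  [1] addr=0x28 blk=5 s=1: L1-HIT | VC []
  [2] addr=0x3b blk=7 s=1: MISS | VC [5]
  [3] addr=0x4d blk=9 s=1: MISS | VC [5, 7]
  [4] addr=0x4e blk=9 s=1: L1-HIT | VC [5, 7]
  [5] addr=0x3d blk=7 s=1: VC-HIT | VC [5, 9]
  [6] addr=0x4d blk=9 s=1: VC-HIT | VC [5, 7]
  [7] addr=0x4b blk=9 s=1: L1-HIT | VC [5, 7]
  [8] addr=0x39 blk=7 s=1: VC-HIT | VC [5, 9]
  [9] addr=0x3e blk=7 s=1: L1-HIT | VC [5, 9]
  [10] addr=0x2b blk=5 s=1: VC-HIT | VC [7, 9]
  [11] addr=0x29 blk=5 s=1: L1-HIT | VC [7, 9]

VC = [7, 9]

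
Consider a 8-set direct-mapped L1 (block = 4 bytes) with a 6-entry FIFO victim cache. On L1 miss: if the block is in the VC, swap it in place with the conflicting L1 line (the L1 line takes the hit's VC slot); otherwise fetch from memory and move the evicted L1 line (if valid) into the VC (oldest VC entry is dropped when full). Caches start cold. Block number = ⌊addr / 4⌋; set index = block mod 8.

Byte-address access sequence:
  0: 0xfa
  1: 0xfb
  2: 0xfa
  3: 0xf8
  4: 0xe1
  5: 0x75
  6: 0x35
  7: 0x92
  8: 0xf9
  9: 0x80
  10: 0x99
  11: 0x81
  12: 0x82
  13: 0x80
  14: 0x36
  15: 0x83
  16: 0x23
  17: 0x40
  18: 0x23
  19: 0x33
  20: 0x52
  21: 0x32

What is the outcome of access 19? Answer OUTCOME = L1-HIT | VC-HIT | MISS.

#0 0xfa→b62/s6 MISS; vc=[]
#1 0xfb→b62/s6 L1-HIT; vc=[]
#2 0xfa→b62/s6 L1-HIT; vc=[]
#3 0xf8→b62/s6 L1-HIT; vc=[]
#4 0xe1→b56/s0 MISS; vc=[]
#5 0x75→b29/s5 MISS; vc=[]
#6 0x35→b13/s5 MISS; vc=[29]
#7 0x92→b36/s4 MISS; vc=[29]
#8 0xf9→b62/s6 L1-HIT; vc=[29]
#9 0x80→b32/s0 MISS; vc=[29,56]
#10 0x99→b38/s6 MISS; vc=[29,56,62]
#11 0x81→b32/s0 L1-HIT; vc=[29,56,62]
#12 0x82→b32/s0 L1-HIT; vc=[29,56,62]
#13 0x80→b32/s0 L1-HIT; vc=[29,56,62]
#14 0x36→b13/s5 L1-HIT; vc=[29,56,62]
#15 0x83→b32/s0 L1-HIT; vc=[29,56,62]
#16 0x23→b8/s0 MISS; vc=[29,56,62,32]
#17 0x40→b16/s0 MISS; vc=[29,56,62,32,8]
#18 0x23→b8/s0 VC-HIT; vc=[29,56,62,32,16]
#19 0x33→b12/s4 MISS; vc=[29,56,62,32,16,36]
#20 0x52→b20/s4 MISS; vc=[56,62,32,16,36,12]
#21 0x32→b12/s4 VC-HIT; vc=[56,62,32,16,36,20]

OUTCOME = MISS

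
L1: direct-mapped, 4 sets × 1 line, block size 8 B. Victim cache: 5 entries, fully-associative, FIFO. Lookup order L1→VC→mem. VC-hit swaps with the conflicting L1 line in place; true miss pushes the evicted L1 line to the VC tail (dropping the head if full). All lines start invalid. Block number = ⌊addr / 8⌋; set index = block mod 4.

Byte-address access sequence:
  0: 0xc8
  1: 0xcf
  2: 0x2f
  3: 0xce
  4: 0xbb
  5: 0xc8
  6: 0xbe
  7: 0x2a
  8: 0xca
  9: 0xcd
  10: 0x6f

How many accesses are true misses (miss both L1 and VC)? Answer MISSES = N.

MISSES = 4

  [0] addr=0xc8 blk=25 s=1: MISS | VC []
  [1] addr=0xcf blk=25 s=1: L1-HIT | VC []
  [2] addr=0x2f blk=5 s=1: MISS | VC [25]
  [3] addr=0xce blk=25 s=1: VC-HIT | VC [5]
  [4] addr=0xbb blk=23 s=3: MISS | VC [5]
  [5] addr=0xc8 blk=25 s=1: L1-HIT | VC [5]
  [6] addr=0xbe blk=23 s=3: L1-HIT | VC [5]
  [7] addr=0x2a blk=5 s=1: VC-HIT | VC [25]
  [8] addr=0xca blk=25 s=1: VC-HIT | VC [5]
  [9] addr=0xcd blk=25 s=1: L1-HIT | VC [5]
  [10] addr=0x6f blk=13 s=1: MISS | VC [5, 25]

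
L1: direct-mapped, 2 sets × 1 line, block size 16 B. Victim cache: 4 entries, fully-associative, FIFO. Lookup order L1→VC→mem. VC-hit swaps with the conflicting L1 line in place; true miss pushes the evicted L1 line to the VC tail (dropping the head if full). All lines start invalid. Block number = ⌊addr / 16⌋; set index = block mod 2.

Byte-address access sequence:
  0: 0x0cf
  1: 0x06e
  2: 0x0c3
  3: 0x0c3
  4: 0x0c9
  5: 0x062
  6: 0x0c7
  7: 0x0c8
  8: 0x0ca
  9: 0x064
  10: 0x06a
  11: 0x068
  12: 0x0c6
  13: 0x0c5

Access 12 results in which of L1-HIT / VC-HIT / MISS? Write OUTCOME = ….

  [0] addr=0xcf blk=12 s=0: MISS | VC []
  [1] addr=0x6e blk=6 s=0: MISS | VC [12]
  [2] addr=0xc3 blk=12 s=0: VC-HIT | VC [6]
  [3] addr=0xc3 blk=12 s=0: L1-HIT | VC [6]
  [4] addr=0xc9 blk=12 s=0: L1-HIT | VC [6]
  [5] addr=0x62 blk=6 s=0: VC-HIT | VC [12]
  [6] addr=0xc7 blk=12 s=0: VC-HIT | VC [6]
  [7] addr=0xc8 blk=12 s=0: L1-HIT | VC [6]
  [8] addr=0xca blk=12 s=0: L1-HIT | VC [6]
  [9] addr=0x64 blk=6 s=0: VC-HIT | VC [12]
  [10] addr=0x6a blk=6 s=0: L1-HIT | VC [12]
  [11] addr=0x68 blk=6 s=0: L1-HIT | VC [12]
  [12] addr=0xc6 blk=12 s=0: VC-HIT | VC [6]
  [13] addr=0xc5 blk=12 s=0: L1-HIT | VC [6]

OUTCOME = VC-HIT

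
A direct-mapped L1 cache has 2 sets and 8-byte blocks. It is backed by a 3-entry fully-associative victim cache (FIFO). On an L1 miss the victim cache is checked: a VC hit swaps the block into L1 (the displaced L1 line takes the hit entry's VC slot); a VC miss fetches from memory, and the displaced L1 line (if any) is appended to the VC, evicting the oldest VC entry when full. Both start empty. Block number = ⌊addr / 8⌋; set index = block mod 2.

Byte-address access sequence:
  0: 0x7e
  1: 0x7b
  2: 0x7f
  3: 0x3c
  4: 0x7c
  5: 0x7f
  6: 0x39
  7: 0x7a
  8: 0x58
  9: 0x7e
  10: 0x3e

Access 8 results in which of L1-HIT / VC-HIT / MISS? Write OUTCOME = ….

#0 0x7e→b15/s1 MISS; vc=[]
#1 0x7b→b15/s1 L1-HIT; vc=[]
#2 0x7f→b15/s1 L1-HIT; vc=[]
#3 0x3c→b7/s1 MISS; vc=[15]
#4 0x7c→b15/s1 VC-HIT; vc=[7]
#5 0x7f→b15/s1 L1-HIT; vc=[7]
#6 0x39→b7/s1 VC-HIT; vc=[15]
#7 0x7a→b15/s1 VC-HIT; vc=[7]
#8 0x58→b11/s1 MISS; vc=[7,15]
#9 0x7e→b15/s1 VC-HIT; vc=[7,11]
#10 0x3e→b7/s1 VC-HIT; vc=[15,11]

OUTCOME = MISS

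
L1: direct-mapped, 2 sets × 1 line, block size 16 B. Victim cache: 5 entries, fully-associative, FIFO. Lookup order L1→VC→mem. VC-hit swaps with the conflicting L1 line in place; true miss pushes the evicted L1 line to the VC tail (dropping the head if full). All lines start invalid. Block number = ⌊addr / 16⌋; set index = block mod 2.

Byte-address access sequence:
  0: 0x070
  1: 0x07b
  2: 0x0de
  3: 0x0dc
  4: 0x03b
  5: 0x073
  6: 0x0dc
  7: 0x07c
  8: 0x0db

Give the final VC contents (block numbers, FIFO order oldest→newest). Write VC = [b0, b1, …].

#0 0x70→b7/s1 MISS; vc=[]
#1 0x7b→b7/s1 L1-HIT; vc=[]
#2 0xde→b13/s1 MISS; vc=[7]
#3 0xdc→b13/s1 L1-HIT; vc=[7]
#4 0x3b→b3/s1 MISS; vc=[7,13]
#5 0x73→b7/s1 VC-HIT; vc=[3,13]
#6 0xdc→b13/s1 VC-HIT; vc=[3,7]
#7 0x7c→b7/s1 VC-HIT; vc=[3,13]
#8 0xdb→b13/s1 VC-HIT; vc=[3,7]

VC = [3, 7]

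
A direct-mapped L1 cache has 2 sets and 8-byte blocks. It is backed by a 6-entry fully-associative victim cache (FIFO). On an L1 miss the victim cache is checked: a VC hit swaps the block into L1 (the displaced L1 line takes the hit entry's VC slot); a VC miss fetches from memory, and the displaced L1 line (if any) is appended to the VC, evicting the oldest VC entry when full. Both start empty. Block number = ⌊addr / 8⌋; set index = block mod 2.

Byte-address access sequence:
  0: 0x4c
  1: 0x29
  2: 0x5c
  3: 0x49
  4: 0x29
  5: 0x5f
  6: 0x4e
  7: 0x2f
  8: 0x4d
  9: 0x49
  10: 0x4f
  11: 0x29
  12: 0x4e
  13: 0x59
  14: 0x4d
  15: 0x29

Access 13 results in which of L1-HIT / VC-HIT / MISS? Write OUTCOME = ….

#0 0x4c→b9/s1 MISS; vc=[]
#1 0x29→b5/s1 MISS; vc=[9]
#2 0x5c→b11/s1 MISS; vc=[9,5]
#3 0x49→b9/s1 VC-HIT; vc=[11,5]
#4 0x29→b5/s1 VC-HIT; vc=[11,9]
#5 0x5f→b11/s1 VC-HIT; vc=[5,9]
#6 0x4e→b9/s1 VC-HIT; vc=[5,11]
#7 0x2f→b5/s1 VC-HIT; vc=[9,11]
#8 0x4d→b9/s1 VC-HIT; vc=[5,11]
#9 0x49→b9/s1 L1-HIT; vc=[5,11]
#10 0x4f→b9/s1 L1-HIT; vc=[5,11]
#11 0x29→b5/s1 VC-HIT; vc=[9,11]
#12 0x4e→b9/s1 VC-HIT; vc=[5,11]
#13 0x59→b11/s1 VC-HIT; vc=[5,9]
#14 0x4d→b9/s1 VC-HIT; vc=[5,11]
#15 0x29→b5/s1 VC-HIT; vc=[9,11]

OUTCOME = VC-HIT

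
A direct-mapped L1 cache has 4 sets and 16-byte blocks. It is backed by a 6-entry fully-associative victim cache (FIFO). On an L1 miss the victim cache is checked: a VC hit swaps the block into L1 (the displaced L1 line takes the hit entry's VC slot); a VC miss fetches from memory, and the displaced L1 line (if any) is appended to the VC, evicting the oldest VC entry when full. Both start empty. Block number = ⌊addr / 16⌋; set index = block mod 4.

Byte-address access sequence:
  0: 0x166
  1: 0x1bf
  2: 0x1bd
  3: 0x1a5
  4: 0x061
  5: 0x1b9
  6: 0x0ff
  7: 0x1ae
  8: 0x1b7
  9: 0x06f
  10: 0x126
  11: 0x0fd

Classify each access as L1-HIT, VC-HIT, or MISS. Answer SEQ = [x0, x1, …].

0: 0x166 (blk 22, set 2) → MISS  vc=[]
1: 0x1bf (blk 27, set 3) → MISS  vc=[]
2: 0x1bd (blk 27, set 3) → L1-HIT  vc=[]
3: 0x1a5 (blk 26, set 2) → MISS  vc=[22]
4: 0x61 (blk 6, set 2) → MISS  vc=[22, 26]
5: 0x1b9 (blk 27, set 3) → L1-HIT  vc=[22, 26]
6: 0xff (blk 15, set 3) → MISS  vc=[22, 26, 27]
7: 0x1ae (blk 26, set 2) → VC-HIT  vc=[22, 6, 27]
8: 0x1b7 (blk 27, set 3) → VC-HIT  vc=[22, 6, 15]
9: 0x6f (blk 6, set 2) → VC-HIT  vc=[22, 26, 15]
10: 0x126 (blk 18, set 2) → MISS  vc=[22, 26, 15, 6]
11: 0xfd (blk 15, set 3) → VC-HIT  vc=[22, 26, 27, 6]

SEQ = [MISS, MISS, L1-HIT, MISS, MISS, L1-HIT, MISS, VC-HIT, VC-HIT, VC-HIT, MISS, VC-HIT]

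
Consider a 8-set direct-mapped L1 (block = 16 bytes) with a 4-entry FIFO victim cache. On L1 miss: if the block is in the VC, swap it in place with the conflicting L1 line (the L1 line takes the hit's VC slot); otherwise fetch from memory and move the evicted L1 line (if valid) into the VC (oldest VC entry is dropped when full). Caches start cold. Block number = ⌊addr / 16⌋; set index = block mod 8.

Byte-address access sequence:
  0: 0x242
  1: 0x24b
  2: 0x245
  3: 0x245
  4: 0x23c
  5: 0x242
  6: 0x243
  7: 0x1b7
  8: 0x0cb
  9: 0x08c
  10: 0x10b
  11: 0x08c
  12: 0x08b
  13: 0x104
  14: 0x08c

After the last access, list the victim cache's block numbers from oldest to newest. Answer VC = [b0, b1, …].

VC = [35, 36, 16]

#0 0x242→b36/s4 MISS; vc=[]
#1 0x24b→b36/s4 L1-HIT; vc=[]
#2 0x245→b36/s4 L1-HIT; vc=[]
#3 0x245→b36/s4 L1-HIT; vc=[]
#4 0x23c→b35/s3 MISS; vc=[]
#5 0x242→b36/s4 L1-HIT; vc=[]
#6 0x243→b36/s4 L1-HIT; vc=[]
#7 0x1b7→b27/s3 MISS; vc=[35]
#8 0xcb→b12/s4 MISS; vc=[35,36]
#9 0x8c→b8/s0 MISS; vc=[35,36]
#10 0x10b→b16/s0 MISS; vc=[35,36,8]
#11 0x8c→b8/s0 VC-HIT; vc=[35,36,16]
#12 0x8b→b8/s0 L1-HIT; vc=[35,36,16]
#13 0x104→b16/s0 VC-HIT; vc=[35,36,8]
#14 0x8c→b8/s0 VC-HIT; vc=[35,36,16]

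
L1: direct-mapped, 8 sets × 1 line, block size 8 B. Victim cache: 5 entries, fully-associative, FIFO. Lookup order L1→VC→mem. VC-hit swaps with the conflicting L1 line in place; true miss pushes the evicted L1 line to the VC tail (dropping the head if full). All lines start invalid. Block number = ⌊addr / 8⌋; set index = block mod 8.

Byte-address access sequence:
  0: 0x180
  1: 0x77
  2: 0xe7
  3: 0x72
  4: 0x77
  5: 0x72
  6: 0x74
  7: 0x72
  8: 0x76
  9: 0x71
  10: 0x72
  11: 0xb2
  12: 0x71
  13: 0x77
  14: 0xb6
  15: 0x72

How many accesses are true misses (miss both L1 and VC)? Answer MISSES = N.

#0 0x180→b48/s0 MISS; vc=[]
#1 0x77→b14/s6 MISS; vc=[]
#2 0xe7→b28/s4 MISS; vc=[]
#3 0x72→b14/s6 L1-HIT; vc=[]
#4 0x77→b14/s6 L1-HIT; vc=[]
#5 0x72→b14/s6 L1-HIT; vc=[]
#6 0x74→b14/s6 L1-HIT; vc=[]
#7 0x72→b14/s6 L1-HIT; vc=[]
#8 0x76→b14/s6 L1-HIT; vc=[]
#9 0x71→b14/s6 L1-HIT; vc=[]
#10 0x72→b14/s6 L1-HIT; vc=[]
#11 0xb2→b22/s6 MISS; vc=[14]
#12 0x71→b14/s6 VC-HIT; vc=[22]
#13 0x77→b14/s6 L1-HIT; vc=[22]
#14 0xb6→b22/s6 VC-HIT; vc=[14]
#15 0x72→b14/s6 VC-HIT; vc=[22]

MISSES = 4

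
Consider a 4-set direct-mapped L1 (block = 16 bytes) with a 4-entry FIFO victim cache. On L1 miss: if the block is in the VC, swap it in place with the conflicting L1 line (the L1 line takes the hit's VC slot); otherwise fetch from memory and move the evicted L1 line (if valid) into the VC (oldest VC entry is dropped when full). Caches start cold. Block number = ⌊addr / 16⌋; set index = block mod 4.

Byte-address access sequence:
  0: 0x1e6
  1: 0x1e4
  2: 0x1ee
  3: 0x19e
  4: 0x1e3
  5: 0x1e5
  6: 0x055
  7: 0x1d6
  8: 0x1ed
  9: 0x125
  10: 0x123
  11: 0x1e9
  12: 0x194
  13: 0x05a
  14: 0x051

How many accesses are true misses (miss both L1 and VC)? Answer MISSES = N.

MISSES = 5

#0 0x1e6→b30/s2 MISS; vc=[]
#1 0x1e4→b30/s2 L1-HIT; vc=[]
#2 0x1ee→b30/s2 L1-HIT; vc=[]
#3 0x19e→b25/s1 MISS; vc=[]
#4 0x1e3→b30/s2 L1-HIT; vc=[]
#5 0x1e5→b30/s2 L1-HIT; vc=[]
#6 0x55→b5/s1 MISS; vc=[25]
#7 0x1d6→b29/s1 MISS; vc=[25,5]
#8 0x1ed→b30/s2 L1-HIT; vc=[25,5]
#9 0x125→b18/s2 MISS; vc=[25,5,30]
#10 0x123→b18/s2 L1-HIT; vc=[25,5,30]
#11 0x1e9→b30/s2 VC-HIT; vc=[25,5,18]
#12 0x194→b25/s1 VC-HIT; vc=[29,5,18]
#13 0x5a→b5/s1 VC-HIT; vc=[29,25,18]
#14 0x51→b5/s1 L1-HIT; vc=[29,25,18]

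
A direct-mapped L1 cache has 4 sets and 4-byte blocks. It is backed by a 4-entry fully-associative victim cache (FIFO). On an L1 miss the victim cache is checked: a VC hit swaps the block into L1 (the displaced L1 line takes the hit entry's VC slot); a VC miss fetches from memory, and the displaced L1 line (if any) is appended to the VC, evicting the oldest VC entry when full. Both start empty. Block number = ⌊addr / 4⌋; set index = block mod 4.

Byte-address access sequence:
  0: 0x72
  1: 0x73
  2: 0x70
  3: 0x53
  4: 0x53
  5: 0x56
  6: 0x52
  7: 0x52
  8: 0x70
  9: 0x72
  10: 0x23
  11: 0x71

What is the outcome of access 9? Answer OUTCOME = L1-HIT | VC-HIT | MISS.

  [0] addr=0x72 blk=28 s=0: MISS | VC []
  [1] addr=0x73 blk=28 s=0: L1-HIT | VC []
  [2] addr=0x70 blk=28 s=0: L1-HIT | VC []
  [3] addr=0x53 blk=20 s=0: MISS | VC [28]
  [4] addr=0x53 blk=20 s=0: L1-HIT | VC [28]
  [5] addr=0x56 blk=21 s=1: MISS | VC [28]
  [6] addr=0x52 blk=20 s=0: L1-HIT | VC [28]
  [7] addr=0x52 blk=20 s=0: L1-HIT | VC [28]
  [8] addr=0x70 blk=28 s=0: VC-HIT | VC [20]
  [9] addr=0x72 blk=28 s=0: L1-HIT | VC [20]
  [10] addr=0x23 blk=8 s=0: MISS | VC [20, 28]
  [11] addr=0x71 blk=28 s=0: VC-HIT | VC [20, 8]

OUTCOME = L1-HIT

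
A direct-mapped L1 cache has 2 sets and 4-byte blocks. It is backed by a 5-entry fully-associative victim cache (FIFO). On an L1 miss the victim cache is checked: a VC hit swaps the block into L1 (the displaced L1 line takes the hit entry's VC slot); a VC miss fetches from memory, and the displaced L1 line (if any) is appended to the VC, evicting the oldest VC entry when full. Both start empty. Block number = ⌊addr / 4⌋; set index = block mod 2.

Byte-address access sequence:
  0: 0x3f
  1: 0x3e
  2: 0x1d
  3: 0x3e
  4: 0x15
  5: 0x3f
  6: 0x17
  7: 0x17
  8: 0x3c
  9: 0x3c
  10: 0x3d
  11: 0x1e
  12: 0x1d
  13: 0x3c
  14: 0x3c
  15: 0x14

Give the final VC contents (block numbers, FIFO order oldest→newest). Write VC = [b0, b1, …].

#0 0x3f→b15/s1 MISS; vc=[]
#1 0x3e→b15/s1 L1-HIT; vc=[]
#2 0x1d→b7/s1 MISS; vc=[15]
#3 0x3e→b15/s1 VC-HIT; vc=[7]
#4 0x15→b5/s1 MISS; vc=[7,15]
#5 0x3f→b15/s1 VC-HIT; vc=[7,5]
#6 0x17→b5/s1 VC-HIT; vc=[7,15]
#7 0x17→b5/s1 L1-HIT; vc=[7,15]
#8 0x3c→b15/s1 VC-HIT; vc=[7,5]
#9 0x3c→b15/s1 L1-HIT; vc=[7,5]
#10 0x3d→b15/s1 L1-HIT; vc=[7,5]
#11 0x1e→b7/s1 VC-HIT; vc=[15,5]
#12 0x1d→b7/s1 L1-HIT; vc=[15,5]
#13 0x3c→b15/s1 VC-HIT; vc=[7,5]
#14 0x3c→b15/s1 L1-HIT; vc=[7,5]
#15 0x14→b5/s1 VC-HIT; vc=[7,15]

VC = [7, 15]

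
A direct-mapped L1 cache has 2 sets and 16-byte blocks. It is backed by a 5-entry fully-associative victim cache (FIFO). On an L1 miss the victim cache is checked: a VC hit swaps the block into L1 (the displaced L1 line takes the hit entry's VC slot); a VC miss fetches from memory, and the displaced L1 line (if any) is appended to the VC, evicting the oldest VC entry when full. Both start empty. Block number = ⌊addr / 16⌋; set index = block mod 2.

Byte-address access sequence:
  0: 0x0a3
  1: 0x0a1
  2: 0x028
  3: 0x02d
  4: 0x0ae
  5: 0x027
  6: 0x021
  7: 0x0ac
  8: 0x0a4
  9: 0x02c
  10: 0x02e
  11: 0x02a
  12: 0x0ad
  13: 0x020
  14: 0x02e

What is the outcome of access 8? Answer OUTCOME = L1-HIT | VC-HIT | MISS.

0: 0xa3 (blk 10, set 0) → MISS  vc=[]
1: 0xa1 (blk 10, set 0) → L1-HIT  vc=[]
2: 0x28 (blk 2, set 0) → MISS  vc=[10]
3: 0x2d (blk 2, set 0) → L1-HIT  vc=[10]
4: 0xae (blk 10, set 0) → VC-HIT  vc=[2]
5: 0x27 (blk 2, set 0) → VC-HIT  vc=[10]
6: 0x21 (blk 2, set 0) → L1-HIT  vc=[10]
7: 0xac (blk 10, set 0) → VC-HIT  vc=[2]
8: 0xa4 (blk 10, set 0) → L1-HIT  vc=[2]
9: 0x2c (blk 2, set 0) → VC-HIT  vc=[10]
10: 0x2e (blk 2, set 0) → L1-HIT  vc=[10]
11: 0x2a (blk 2, set 0) → L1-HIT  vc=[10]
12: 0xad (blk 10, set 0) → VC-HIT  vc=[2]
13: 0x20 (blk 2, set 0) → VC-HIT  vc=[10]
14: 0x2e (blk 2, set 0) → L1-HIT  vc=[10]

OUTCOME = L1-HIT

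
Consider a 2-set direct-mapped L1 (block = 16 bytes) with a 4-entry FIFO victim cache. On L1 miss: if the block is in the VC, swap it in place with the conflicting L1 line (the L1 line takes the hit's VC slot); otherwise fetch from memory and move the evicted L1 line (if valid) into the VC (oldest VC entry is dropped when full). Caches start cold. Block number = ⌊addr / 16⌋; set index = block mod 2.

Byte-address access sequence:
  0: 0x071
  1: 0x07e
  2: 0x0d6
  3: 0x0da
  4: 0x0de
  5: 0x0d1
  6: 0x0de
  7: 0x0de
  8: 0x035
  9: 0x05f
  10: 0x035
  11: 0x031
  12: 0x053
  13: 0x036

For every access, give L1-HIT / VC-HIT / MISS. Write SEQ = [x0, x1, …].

SEQ = [MISS, L1-HIT, MISS, L1-HIT, L1-HIT, L1-HIT, L1-HIT, L1-HIT, MISS, MISS, VC-HIT, L1-HIT, VC-HIT, VC-HIT]

0: 0x71 (blk 7, set 1) → MISS  vc=[]
1: 0x7e (blk 7, set 1) → L1-HIT  vc=[]
2: 0xd6 (blk 13, set 1) → MISS  vc=[7]
3: 0xda (blk 13, set 1) → L1-HIT  vc=[7]
4: 0xde (blk 13, set 1) → L1-HIT  vc=[7]
5: 0xd1 (blk 13, set 1) → L1-HIT  vc=[7]
6: 0xde (blk 13, set 1) → L1-HIT  vc=[7]
7: 0xde (blk 13, set 1) → L1-HIT  vc=[7]
8: 0x35 (blk 3, set 1) → MISS  vc=[7, 13]
9: 0x5f (blk 5, set 1) → MISS  vc=[7, 13, 3]
10: 0x35 (blk 3, set 1) → VC-HIT  vc=[7, 13, 5]
11: 0x31 (blk 3, set 1) → L1-HIT  vc=[7, 13, 5]
12: 0x53 (blk 5, set 1) → VC-HIT  vc=[7, 13, 3]
13: 0x36 (blk 3, set 1) → VC-HIT  vc=[7, 13, 5]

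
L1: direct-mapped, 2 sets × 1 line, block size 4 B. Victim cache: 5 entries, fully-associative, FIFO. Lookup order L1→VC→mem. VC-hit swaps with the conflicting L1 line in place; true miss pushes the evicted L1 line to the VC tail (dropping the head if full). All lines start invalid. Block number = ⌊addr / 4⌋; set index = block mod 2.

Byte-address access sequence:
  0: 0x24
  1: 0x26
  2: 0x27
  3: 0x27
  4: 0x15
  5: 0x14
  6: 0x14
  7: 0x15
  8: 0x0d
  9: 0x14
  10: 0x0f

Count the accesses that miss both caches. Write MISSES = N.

MISSES = 3

0: 0x24 (blk 9, set 1) → MISS  vc=[]
1: 0x26 (blk 9, set 1) → L1-HIT  vc=[]
2: 0x27 (blk 9, set 1) → L1-HIT  vc=[]
3: 0x27 (blk 9, set 1) → L1-HIT  vc=[]
4: 0x15 (blk 5, set 1) → MISS  vc=[9]
5: 0x14 (blk 5, set 1) → L1-HIT  vc=[9]
6: 0x14 (blk 5, set 1) → L1-HIT  vc=[9]
7: 0x15 (blk 5, set 1) → L1-HIT  vc=[9]
8: 0xd (blk 3, set 1) → MISS  vc=[9, 5]
9: 0x14 (blk 5, set 1) → VC-HIT  vc=[9, 3]
10: 0xf (blk 3, set 1) → VC-HIT  vc=[9, 5]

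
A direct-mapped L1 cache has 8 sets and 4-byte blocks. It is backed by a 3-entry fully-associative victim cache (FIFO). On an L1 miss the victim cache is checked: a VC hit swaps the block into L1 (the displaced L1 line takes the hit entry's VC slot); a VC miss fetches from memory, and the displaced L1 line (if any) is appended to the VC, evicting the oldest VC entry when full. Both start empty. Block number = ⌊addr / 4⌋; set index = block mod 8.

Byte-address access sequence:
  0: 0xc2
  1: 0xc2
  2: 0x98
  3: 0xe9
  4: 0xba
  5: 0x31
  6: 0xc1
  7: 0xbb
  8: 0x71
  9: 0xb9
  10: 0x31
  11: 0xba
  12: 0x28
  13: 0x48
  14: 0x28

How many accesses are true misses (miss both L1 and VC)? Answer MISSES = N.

#0 0xc2→b48/s0 MISS; vc=[]
#1 0xc2→b48/s0 L1-HIT; vc=[]
#2 0x98→b38/s6 MISS; vc=[]
#3 0xe9→b58/s2 MISS; vc=[]
#4 0xba→b46/s6 MISS; vc=[38]
#5 0x31→b12/s4 MISS; vc=[38]
#6 0xc1→b48/s0 L1-HIT; vc=[38]
#7 0xbb→b46/s6 L1-HIT; vc=[38]
#8 0x71→b28/s4 MISS; vc=[38,12]
#9 0xb9→b46/s6 L1-HIT; vc=[38,12]
#10 0x31→b12/s4 VC-HIT; vc=[38,28]
#11 0xba→b46/s6 L1-HIT; vc=[38,28]
#12 0x28→b10/s2 MISS; vc=[38,28,58]
#13 0x48→b18/s2 MISS; vc=[28,58,10]
#14 0x28→b10/s2 VC-HIT; vc=[28,58,18]

MISSES = 8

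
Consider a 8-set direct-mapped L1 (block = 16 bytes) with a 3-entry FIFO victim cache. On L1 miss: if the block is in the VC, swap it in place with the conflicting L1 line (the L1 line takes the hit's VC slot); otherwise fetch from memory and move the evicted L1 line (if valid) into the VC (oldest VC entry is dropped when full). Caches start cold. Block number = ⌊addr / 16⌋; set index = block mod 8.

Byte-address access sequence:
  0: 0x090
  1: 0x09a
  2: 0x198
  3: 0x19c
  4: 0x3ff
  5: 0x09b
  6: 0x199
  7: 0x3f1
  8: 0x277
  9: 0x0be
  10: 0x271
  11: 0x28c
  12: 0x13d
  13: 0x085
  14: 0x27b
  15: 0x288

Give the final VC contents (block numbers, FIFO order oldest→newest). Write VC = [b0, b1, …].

VC = [63, 11, 8]

#0 0x90→b9/s1 MISS; vc=[]
#1 0x9a→b9/s1 L1-HIT; vc=[]
#2 0x198→b25/s1 MISS; vc=[9]
#3 0x19c→b25/s1 L1-HIT; vc=[9]
#4 0x3ff→b63/s7 MISS; vc=[9]
#5 0x9b→b9/s1 VC-HIT; vc=[25]
#6 0x199→b25/s1 VC-HIT; vc=[9]
#7 0x3f1→b63/s7 L1-HIT; vc=[9]
#8 0x277→b39/s7 MISS; vc=[9,63]
#9 0xbe→b11/s3 MISS; vc=[9,63]
#10 0x271→b39/s7 L1-HIT; vc=[9,63]
#11 0x28c→b40/s0 MISS; vc=[9,63]
#12 0x13d→b19/s3 MISS; vc=[9,63,11]
#13 0x85→b8/s0 MISS; vc=[63,11,40]
#14 0x27b→b39/s7 L1-HIT; vc=[63,11,40]
#15 0x288→b40/s0 VC-HIT; vc=[63,11,8]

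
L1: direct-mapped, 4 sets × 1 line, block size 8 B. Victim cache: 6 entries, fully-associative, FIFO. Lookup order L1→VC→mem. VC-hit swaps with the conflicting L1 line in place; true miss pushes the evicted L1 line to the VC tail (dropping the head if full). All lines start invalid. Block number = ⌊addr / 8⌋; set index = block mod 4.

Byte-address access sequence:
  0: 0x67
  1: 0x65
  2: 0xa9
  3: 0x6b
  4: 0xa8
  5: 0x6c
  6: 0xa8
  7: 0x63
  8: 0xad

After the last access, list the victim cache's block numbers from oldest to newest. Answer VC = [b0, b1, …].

#0 0x67→b12/s0 MISS; vc=[]
#1 0x65→b12/s0 L1-HIT; vc=[]
#2 0xa9→b21/s1 MISS; vc=[]
#3 0x6b→b13/s1 MISS; vc=[21]
#4 0xa8→b21/s1 VC-HIT; vc=[13]
#5 0x6c→b13/s1 VC-HIT; vc=[21]
#6 0xa8→b21/s1 VC-HIT; vc=[13]
#7 0x63→b12/s0 L1-HIT; vc=[13]
#8 0xad→b21/s1 L1-HIT; vc=[13]

VC = [13]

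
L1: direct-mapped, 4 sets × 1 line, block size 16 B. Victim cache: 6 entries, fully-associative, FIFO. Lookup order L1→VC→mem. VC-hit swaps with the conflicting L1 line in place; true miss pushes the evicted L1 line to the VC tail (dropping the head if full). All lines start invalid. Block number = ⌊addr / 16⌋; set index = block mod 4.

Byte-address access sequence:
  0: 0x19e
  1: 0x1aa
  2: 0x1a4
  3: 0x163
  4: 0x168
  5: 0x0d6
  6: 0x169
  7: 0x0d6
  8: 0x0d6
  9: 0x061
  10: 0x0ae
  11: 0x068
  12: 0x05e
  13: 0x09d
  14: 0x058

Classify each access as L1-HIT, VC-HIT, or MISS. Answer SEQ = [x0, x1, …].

SEQ = [MISS, MISS, L1-HIT, MISS, L1-HIT, MISS, L1-HIT, L1-HIT, L1-HIT, MISS, MISS, VC-HIT, MISS, MISS, VC-HIT]

0: 0x19e (blk 25, set 1) → MISS  vc=[]
1: 0x1aa (blk 26, set 2) → MISS  vc=[]
2: 0x1a4 (blk 26, set 2) → L1-HIT  vc=[]
3: 0x163 (blk 22, set 2) → MISS  vc=[26]
4: 0x168 (blk 22, set 2) → L1-HIT  vc=[26]
5: 0xd6 (blk 13, set 1) → MISS  vc=[26, 25]
6: 0x169 (blk 22, set 2) → L1-HIT  vc=[26, 25]
7: 0xd6 (blk 13, set 1) → L1-HIT  vc=[26, 25]
8: 0xd6 (blk 13, set 1) → L1-HIT  vc=[26, 25]
9: 0x61 (blk 6, set 2) → MISS  vc=[26, 25, 22]
10: 0xae (blk 10, set 2) → MISS  vc=[26, 25, 22, 6]
11: 0x68 (blk 6, set 2) → VC-HIT  vc=[26, 25, 22, 10]
12: 0x5e (blk 5, set 1) → MISS  vc=[26, 25, 22, 10, 13]
13: 0x9d (blk 9, set 1) → MISS  vc=[26, 25, 22, 10, 13, 5]
14: 0x58 (blk 5, set 1) → VC-HIT  vc=[26, 25, 22, 10, 13, 9]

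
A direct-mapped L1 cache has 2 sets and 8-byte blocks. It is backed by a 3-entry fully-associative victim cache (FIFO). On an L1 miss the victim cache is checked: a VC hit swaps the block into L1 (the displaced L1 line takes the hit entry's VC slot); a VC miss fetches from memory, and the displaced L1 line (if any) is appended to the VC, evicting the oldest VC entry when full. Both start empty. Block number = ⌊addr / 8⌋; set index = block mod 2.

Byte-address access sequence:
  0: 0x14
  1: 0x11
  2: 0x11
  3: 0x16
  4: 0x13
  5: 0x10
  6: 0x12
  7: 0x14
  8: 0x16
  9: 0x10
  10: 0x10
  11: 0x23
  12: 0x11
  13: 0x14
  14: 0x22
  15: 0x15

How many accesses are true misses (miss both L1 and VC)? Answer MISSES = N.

MISSES = 2

0: 0x14 (blk 2, set 0) → MISS  vc=[]
1: 0x11 (blk 2, set 0) → L1-HIT  vc=[]
2: 0x11 (blk 2, set 0) → L1-HIT  vc=[]
3: 0x16 (blk 2, set 0) → L1-HIT  vc=[]
4: 0x13 (blk 2, set 0) → L1-HIT  vc=[]
5: 0x10 (blk 2, set 0) → L1-HIT  vc=[]
6: 0x12 (blk 2, set 0) → L1-HIT  vc=[]
7: 0x14 (blk 2, set 0) → L1-HIT  vc=[]
8: 0x16 (blk 2, set 0) → L1-HIT  vc=[]
9: 0x10 (blk 2, set 0) → L1-HIT  vc=[]
10: 0x10 (blk 2, set 0) → L1-HIT  vc=[]
11: 0x23 (blk 4, set 0) → MISS  vc=[2]
12: 0x11 (blk 2, set 0) → VC-HIT  vc=[4]
13: 0x14 (blk 2, set 0) → L1-HIT  vc=[4]
14: 0x22 (blk 4, set 0) → VC-HIT  vc=[2]
15: 0x15 (blk 2, set 0) → VC-HIT  vc=[4]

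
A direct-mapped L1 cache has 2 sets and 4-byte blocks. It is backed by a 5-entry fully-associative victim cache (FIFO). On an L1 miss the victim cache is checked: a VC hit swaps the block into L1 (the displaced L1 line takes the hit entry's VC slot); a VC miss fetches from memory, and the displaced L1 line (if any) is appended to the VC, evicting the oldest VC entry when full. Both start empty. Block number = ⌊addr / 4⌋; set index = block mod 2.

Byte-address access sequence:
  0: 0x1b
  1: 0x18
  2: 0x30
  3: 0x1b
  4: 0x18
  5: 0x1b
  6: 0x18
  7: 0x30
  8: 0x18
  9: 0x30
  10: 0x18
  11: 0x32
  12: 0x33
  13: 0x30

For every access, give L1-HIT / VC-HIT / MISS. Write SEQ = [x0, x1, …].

  [0] addr=0x1b blk=6 s=0: MISS | VC []
  [1] addr=0x18 blk=6 s=0: L1-HIT | VC []
  [2] addr=0x30 blk=12 s=0: MISS | VC [6]
  [3] addr=0x1b blk=6 s=0: VC-HIT | VC [12]
  [4] addr=0x18 blk=6 s=0: L1-HIT | VC [12]
  [5] addr=0x1b blk=6 s=0: L1-HIT | VC [12]
  [6] addr=0x18 blk=6 s=0: L1-HIT | VC [12]
  [7] addr=0x30 blk=12 s=0: VC-HIT | VC [6]
  [8] addr=0x18 blk=6 s=0: VC-HIT | VC [12]
  [9] addr=0x30 blk=12 s=0: VC-HIT | VC [6]
  [10] addr=0x18 blk=6 s=0: VC-HIT | VC [12]
  [11] addr=0x32 blk=12 s=0: VC-HIT | VC [6]
  [12] addr=0x33 blk=12 s=0: L1-HIT | VC [6]
  [13] addr=0x30 blk=12 s=0: L1-HIT | VC [6]

SEQ = [MISS, L1-HIT, MISS, VC-HIT, L1-HIT, L1-HIT, L1-HIT, VC-HIT, VC-HIT, VC-HIT, VC-HIT, VC-HIT, L1-HIT, L1-HIT]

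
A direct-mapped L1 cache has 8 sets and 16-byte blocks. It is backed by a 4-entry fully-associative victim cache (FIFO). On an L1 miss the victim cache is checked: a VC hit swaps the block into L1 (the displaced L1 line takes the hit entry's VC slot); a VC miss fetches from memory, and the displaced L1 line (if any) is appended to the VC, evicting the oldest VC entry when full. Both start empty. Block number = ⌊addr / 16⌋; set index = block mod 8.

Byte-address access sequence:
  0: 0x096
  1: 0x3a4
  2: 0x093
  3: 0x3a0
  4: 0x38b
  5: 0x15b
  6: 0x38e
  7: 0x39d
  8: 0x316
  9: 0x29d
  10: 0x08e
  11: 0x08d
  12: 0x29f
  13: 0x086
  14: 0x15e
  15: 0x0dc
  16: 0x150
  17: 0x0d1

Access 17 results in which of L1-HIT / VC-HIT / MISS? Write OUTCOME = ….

OUTCOME = VC-HIT

0: 0x96 (blk 9, set 1) → MISS  vc=[]
1: 0x3a4 (blk 58, set 2) → MISS  vc=[]
2: 0x93 (blk 9, set 1) → L1-HIT  vc=[]
3: 0x3a0 (blk 58, set 2) → L1-HIT  vc=[]
4: 0x38b (blk 56, set 0) → MISS  vc=[]
5: 0x15b (blk 21, set 5) → MISS  vc=[]
6: 0x38e (blk 56, set 0) → L1-HIT  vc=[]
7: 0x39d (blk 57, set 1) → MISS  vc=[9]
8: 0x316 (blk 49, set 1) → MISS  vc=[9, 57]
9: 0x29d (blk 41, set 1) → MISS  vc=[9, 57, 49]
10: 0x8e (blk 8, set 0) → MISS  vc=[9, 57, 49, 56]
11: 0x8d (blk 8, set 0) → L1-HIT  vc=[9, 57, 49, 56]
12: 0x29f (blk 41, set 1) → L1-HIT  vc=[9, 57, 49, 56]
13: 0x86 (blk 8, set 0) → L1-HIT  vc=[9, 57, 49, 56]
14: 0x15e (blk 21, set 5) → L1-HIT  vc=[9, 57, 49, 56]
15: 0xdc (blk 13, set 5) → MISS  vc=[57, 49, 56, 21]
16: 0x150 (blk 21, set 5) → VC-HIT  vc=[57, 49, 56, 13]
17: 0xd1 (blk 13, set 5) → VC-HIT  vc=[57, 49, 56, 21]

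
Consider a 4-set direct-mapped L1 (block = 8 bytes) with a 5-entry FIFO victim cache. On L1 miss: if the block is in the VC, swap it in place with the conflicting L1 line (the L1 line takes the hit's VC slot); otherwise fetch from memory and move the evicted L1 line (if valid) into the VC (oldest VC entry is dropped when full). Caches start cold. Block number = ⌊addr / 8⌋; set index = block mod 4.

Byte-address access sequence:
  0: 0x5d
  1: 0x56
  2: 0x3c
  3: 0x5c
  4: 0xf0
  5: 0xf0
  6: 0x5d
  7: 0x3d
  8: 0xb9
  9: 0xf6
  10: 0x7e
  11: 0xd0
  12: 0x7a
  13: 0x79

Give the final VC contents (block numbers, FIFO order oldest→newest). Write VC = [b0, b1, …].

0: 0x5d (blk 11, set 3) → MISS  vc=[]
1: 0x56 (blk 10, set 2) → MISS  vc=[]
2: 0x3c (blk 7, set 3) → MISS  vc=[11]
3: 0x5c (blk 11, set 3) → VC-HIT  vc=[7]
4: 0xf0 (blk 30, set 2) → MISS  vc=[7, 10]
5: 0xf0 (blk 30, set 2) → L1-HIT  vc=[7, 10]
6: 0x5d (blk 11, set 3) → L1-HIT  vc=[7, 10]
7: 0x3d (blk 7, set 3) → VC-HIT  vc=[11, 10]
8: 0xb9 (blk 23, set 3) → MISS  vc=[11, 10, 7]
9: 0xf6 (blk 30, set 2) → L1-HIT  vc=[11, 10, 7]
10: 0x7e (blk 15, set 3) → MISS  vc=[11, 10, 7, 23]
11: 0xd0 (blk 26, set 2) → MISS  vc=[11, 10, 7, 23, 30]
12: 0x7a (blk 15, set 3) → L1-HIT  vc=[11, 10, 7, 23, 30]
13: 0x79 (blk 15, set 3) → L1-HIT  vc=[11, 10, 7, 23, 30]

VC = [11, 10, 7, 23, 30]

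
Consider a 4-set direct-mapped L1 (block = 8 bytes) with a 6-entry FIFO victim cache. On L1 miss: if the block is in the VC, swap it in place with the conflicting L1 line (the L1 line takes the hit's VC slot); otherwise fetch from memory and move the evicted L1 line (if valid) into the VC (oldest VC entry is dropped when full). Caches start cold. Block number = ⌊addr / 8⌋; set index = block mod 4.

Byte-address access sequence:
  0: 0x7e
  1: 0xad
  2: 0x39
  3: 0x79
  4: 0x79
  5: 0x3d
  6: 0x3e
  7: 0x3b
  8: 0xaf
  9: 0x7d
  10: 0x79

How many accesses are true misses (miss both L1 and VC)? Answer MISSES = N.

MISSES = 3

#0 0x7e→b15/s3 MISS; vc=[]
#1 0xad→b21/s1 MISS; vc=[]
#2 0x39→b7/s3 MISS; vc=[15]
#3 0x79→b15/s3 VC-HIT; vc=[7]
#4 0x79→b15/s3 L1-HIT; vc=[7]
#5 0x3d→b7/s3 VC-HIT; vc=[15]
#6 0x3e→b7/s3 L1-HIT; vc=[15]
#7 0x3b→b7/s3 L1-HIT; vc=[15]
#8 0xaf→b21/s1 L1-HIT; vc=[15]
#9 0x7d→b15/s3 VC-HIT; vc=[7]
#10 0x79→b15/s3 L1-HIT; vc=[7]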